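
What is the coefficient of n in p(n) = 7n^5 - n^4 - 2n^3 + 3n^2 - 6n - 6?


Read off the coefficient of n: -6


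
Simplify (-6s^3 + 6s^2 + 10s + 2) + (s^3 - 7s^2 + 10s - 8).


Align terms by degree and add:
  -6s^3 + 6s^2 + 10s + 2
+ s^3 - 7s^2 + 10s - 8
= -5s^3 - s^2 + 20s - 6


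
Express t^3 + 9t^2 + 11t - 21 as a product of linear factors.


Try integer roots (divisors of -21). t=-3: p(-3)=0.
Divide out (t + 3): quotient is t^2 + 6t - 7.
Factor the quadratic: (t - 1)(t + 7)
Result: (t + 3)(t - 1)(t + 7)


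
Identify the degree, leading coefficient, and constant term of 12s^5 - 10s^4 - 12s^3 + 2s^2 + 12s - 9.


Highest power of s is 5, with coefficient 12. Constant term is -9.
Degree = 5, leading coefficient = 12, constant term = -9


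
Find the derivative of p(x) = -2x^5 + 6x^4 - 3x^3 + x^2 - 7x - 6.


Apply the power rule term by term:
  d/dx(-2x^5) = -10x^4
  d/dx(6x^4) = 24x^3
  d/dx(-3x^3) = -9x^2
  d/dx(x^2) = 2x
  d/dx(-7x) = -7
  d/dx(-6) = 0
p'(x) = -10x^4 + 24x^3 - 9x^2 + 2x - 7


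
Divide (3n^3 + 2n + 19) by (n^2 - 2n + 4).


(3n^3 + 2n + 19) / (n^2 - 2n + 4)
Step 1: 3n * (n^2 - 2n + 4) = 3n^3 - 6n^2 + 12n; subtract.
Step 2: 6 * (n^2 - 2n + 4) = 6n^2 - 12n + 24; subtract.
Quotient: 3n + 6, Remainder: 2n - 5


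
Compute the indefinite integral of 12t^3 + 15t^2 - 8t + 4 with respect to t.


Reverse power rule on each term:
  ∫ 12t^3 dt = 3t^4
  ∫ 15t^2 dt = 5t^3
  ∫ -8t dt = -4t^2
  ∫ 4 dt = 4t
F(t) = 3t^4 + 5t^3 - 4t^2 + 4t + C


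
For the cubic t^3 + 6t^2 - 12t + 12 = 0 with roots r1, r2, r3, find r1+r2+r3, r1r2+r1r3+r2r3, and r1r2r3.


Monic cubic t^3+bt^2+ct+d=0: sum=-b, pairwise sum=c, product=-d.
b=6, c=-12, d=12
r1+r2+r3 = -6
r1r2+r1r3+r2r3 = -12
r1r2r3 = -12


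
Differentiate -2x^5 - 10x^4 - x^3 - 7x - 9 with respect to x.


Apply the power rule term by term:
  d/dx(-2x^5) = -10x^4
  d/dx(-10x^4) = -40x^3
  d/dx(-x^3) = -3x^2
  d/dx(-7x) = -7
  d/dx(-9) = 0
p'(x) = -10x^4 - 40x^3 - 3x^2 - 7


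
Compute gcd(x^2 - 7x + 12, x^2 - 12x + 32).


Factor each:
  x^2 - 7x + 12 = (x - 4)(x - 3)
  x^2 - 12x + 32 = (x - 4)(x - 8)
Common monic factor: x - 4


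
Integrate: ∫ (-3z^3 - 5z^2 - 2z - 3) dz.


Reverse power rule on each term:
  ∫ -3z^3 dz = -(3/4)z^4
  ∫ -5z^2 dz = -(5/3)z^3
  ∫ -2z dz = -z^2
  ∫ -3 dz = -3z
F(z) = -(3/4)z^4 - (5/3)z^3 - z^2 - 3z + C


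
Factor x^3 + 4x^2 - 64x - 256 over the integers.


Try integer roots (divisors of -256). x=8: p(8)=0.
Divide out (x - 8): quotient is x^2 + 12x + 32.
Factor the quadratic: (x + 4)(x + 8)
Result: (x - 8)(x + 4)(x + 8)


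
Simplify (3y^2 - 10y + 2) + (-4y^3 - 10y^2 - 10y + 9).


Align terms by degree and add:
  3y^2 - 10y + 2
  -4y^3 - 10y^2 - 10y + 9
= -4y^3 - 7y^2 - 20y + 11


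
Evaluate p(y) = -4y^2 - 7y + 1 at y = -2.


Using direct substitution:
  -4 * (-2)^2 = -16
  -7 * (-2)^1 = 14
  constant: 1
Sum = -16 + 14 + 1 = -1


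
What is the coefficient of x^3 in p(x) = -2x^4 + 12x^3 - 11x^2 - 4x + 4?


Read off the coefficient of x^3: 12


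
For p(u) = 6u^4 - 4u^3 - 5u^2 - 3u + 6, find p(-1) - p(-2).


p(-1) = 14
p(-2) = 120
p(-1) - p(-2) = 14 - 120 = -106


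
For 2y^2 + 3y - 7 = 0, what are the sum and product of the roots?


For ay^2+by+c=0: sum = -b/a, product = c/a.
a=2, b=3, c=-7
Sum = -(3)/2 = -3/2
Product = (-7)/2 = -7/2


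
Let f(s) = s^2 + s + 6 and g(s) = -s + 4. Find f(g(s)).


Substitute g(s) into f:
f(g(s)) = 1*(-s + 4)^2 + 1*(-s + 4) + 6
(-s + 4)^2 = s^2 - 8s + 16
Expand and combine: s^2 - 9s + 26


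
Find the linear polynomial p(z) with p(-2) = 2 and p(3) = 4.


p(z) = mz + b. Using p(-2)=2, p(3)=4:
m = (2 - 4)/(-2 - 3) = -2/-5 = 2/5
b = 2 - m*(-2) = 2 + 4/5 = 14/5
p(z) = (2/5)z + (14/5)


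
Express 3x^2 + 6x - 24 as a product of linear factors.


Roots satisfy r1 + r2 = -b/a = -2 and r1*r2 = c/a = -8.
So r1 = 2, r2 = -4.
3x^2 + 6x - 24 = 3(x - r1)(x - r2) = 3(x - 2)(x + 4)


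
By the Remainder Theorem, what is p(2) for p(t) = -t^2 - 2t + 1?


By the Remainder Theorem, the remainder equals p(2):
  -1*(2)^2 = -4
  -2*(2)^1 = -4
  constant: 1
Sum: -4 - 4 + 1 = -7


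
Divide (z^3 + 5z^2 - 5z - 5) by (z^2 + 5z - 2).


(z^3 + 5z^2 - 5z - 5) / (z^2 + 5z - 2)
Step 1: z * (z^2 + 5z - 2) = z^3 + 5z^2 - 2z; subtract.
Step 2: 0 * (z^2 + 5z - 2) = 0; subtract.
Quotient: z, Remainder: -3z - 5


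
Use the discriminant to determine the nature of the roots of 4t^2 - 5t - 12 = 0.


D = b^2 - 4ac = (-5)^2 - 4(4)(-12) = 25 + 192 = 217
Since D > 0: two distinct irrational roots


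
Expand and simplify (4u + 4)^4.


Expand (4u + 4)^4 by repeated multiplication:
  (4u + 4)^2 = 16u^2 + 32u + 16
  (4u + 4)^3 = 64u^3 + 192u^2 + 192u + 64
= 256u^4 + 1024u^3 + 1536u^2 + 1024u + 256


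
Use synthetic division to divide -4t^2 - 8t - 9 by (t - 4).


Synthetic division with c = 4. Coefficients: -4, -8, -9
Bring down -4.
  -4 * 4 = -16; -16 - 8 = -24
  -24 * 4 = -96; -96 - 9 = -105
Quotient: -4t - 24, Remainder: -105


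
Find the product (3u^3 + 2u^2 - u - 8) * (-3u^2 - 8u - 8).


Distribute each term of the first polynomial:
  (3u^3)(-3u^2 - 8u - 8) = -9u^5 - 24u^4 - 24u^3
  (2u^2)(-3u^2 - 8u - 8) = -6u^4 - 16u^3 - 16u^2
  (-u)(-3u^2 - 8u - 8) = 3u^3 + 8u^2 + 8u
  (-8)(-3u^2 - 8u - 8) = 24u^2 + 64u + 64
Sum: -9u^5 - 30u^4 - 37u^3 + 16u^2 + 72u + 64


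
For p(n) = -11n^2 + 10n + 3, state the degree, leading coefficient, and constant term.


Highest power of n is 2, with coefficient -11. Constant term is 3.
Degree = 2, leading coefficient = -11, constant term = 3


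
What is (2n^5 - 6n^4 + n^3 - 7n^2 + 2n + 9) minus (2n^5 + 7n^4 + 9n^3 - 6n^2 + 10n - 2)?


Distribute the minus sign:
  (2n^5 - 6n^4 + n^3 - 7n^2 + 2n + 9)
- (2n^5 + 7n^4 + 9n^3 - 6n^2 + 10n - 2)
Negate second polynomial: -2n^5 - 7n^4 - 9n^3 + 6n^2 - 10n + 2
Add: -13n^4 - 8n^3 - n^2 - 8n + 11


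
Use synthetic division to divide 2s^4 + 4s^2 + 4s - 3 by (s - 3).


Synthetic division with c = 3. Coefficients: 2, 0, 4, 4, -3
Bring down 2.
  2 * 3 = 6; 6 + 0 = 6
  6 * 3 = 18; 18 + 4 = 22
  22 * 3 = 66; 66 + 4 = 70
  70 * 3 = 210; 210 - 3 = 207
Quotient: 2s^3 + 6s^2 + 22s + 70, Remainder: 207


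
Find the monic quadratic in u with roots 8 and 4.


p(u) = (u - 8)(u - 4)
Expand: u^2 - 12u + 32


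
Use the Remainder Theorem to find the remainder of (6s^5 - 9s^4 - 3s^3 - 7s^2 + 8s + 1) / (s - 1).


By the Remainder Theorem, the remainder equals p(1):
  6*(1)^5 = 6
  -9*(1)^4 = -9
  -3*(1)^3 = -3
  -7*(1)^2 = -7
  8*(1)^1 = 8
  constant: 1
Sum: 6 - 9 - 3 - 7 + 8 + 1 = -4


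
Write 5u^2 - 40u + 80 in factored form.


Roots satisfy r1 + r2 = -b/a = 8 and r1*r2 = c/a = 16.
So r1 = 4, r2 = 4.
5u^2 - 40u + 80 = 5(u - r1)(u - r2) = 5(u - 4)(u - 4)


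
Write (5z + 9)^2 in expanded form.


Expand (5z + 9)^2 by repeated multiplication:
= 25z^2 + 90z + 81


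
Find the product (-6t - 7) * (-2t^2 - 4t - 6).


Distribute each term of the first polynomial:
  (-6t)(-2t^2 - 4t - 6) = 12t^3 + 24t^2 + 36t
  (-7)(-2t^2 - 4t - 6) = 14t^2 + 28t + 42
Sum: 12t^3 + 38t^2 + 64t + 42


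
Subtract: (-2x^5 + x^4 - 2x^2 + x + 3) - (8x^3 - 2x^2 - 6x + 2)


Distribute the minus sign:
  (-2x^5 + x^4 - 2x^2 + x + 3)
- (8x^3 - 2x^2 - 6x + 2)
Negate second polynomial: -8x^3 + 2x^2 + 6x - 2
Add: -2x^5 + x^4 - 8x^3 + 7x + 1


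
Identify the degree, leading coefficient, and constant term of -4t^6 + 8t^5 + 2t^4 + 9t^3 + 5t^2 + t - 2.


Highest power of t is 6, with coefficient -4. Constant term is -2.
Degree = 6, leading coefficient = -4, constant term = -2


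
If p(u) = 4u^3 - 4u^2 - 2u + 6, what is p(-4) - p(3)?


p(-4) = -306
p(3) = 72
p(-4) - p(3) = -306 - 72 = -378


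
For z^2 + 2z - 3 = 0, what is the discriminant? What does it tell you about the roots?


D = b^2 - 4ac = (2)^2 - 4(1)(-3) = 4 + 12 = 16
Since D > 0: two distinct rational roots


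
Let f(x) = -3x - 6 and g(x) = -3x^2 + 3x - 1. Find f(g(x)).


Substitute g(x) into f:
f(g(x)) = -3*(-3x^2 + 3x - 1) + (-6)
Expand and combine: 9x^2 - 9x - 3


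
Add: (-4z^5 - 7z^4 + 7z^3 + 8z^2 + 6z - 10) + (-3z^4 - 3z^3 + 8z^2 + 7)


Align terms by degree and add:
  -4z^5 - 7z^4 + 7z^3 + 8z^2 + 6z - 10
  -3z^4 - 3z^3 + 8z^2 + 7
= -4z^5 - 10z^4 + 4z^3 + 16z^2 + 6z - 3


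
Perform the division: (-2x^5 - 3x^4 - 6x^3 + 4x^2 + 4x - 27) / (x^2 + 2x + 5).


(-2x^5 - 3x^4 - 6x^3 + 4x^2 + 4x - 27) / (x^2 + 2x + 5)
Step 1: -2x^3 * (x^2 + 2x + 5) = -2x^5 - 4x^4 - 10x^3; subtract.
Step 2: x^2 * (x^2 + 2x + 5) = x^4 + 2x^3 + 5x^2; subtract.
Step 3: 2x * (x^2 + 2x + 5) = 2x^3 + 4x^2 + 10x; subtract.
Step 4: -5 * (x^2 + 2x + 5) = -5x^2 - 10x - 25; subtract.
Quotient: -2x^3 + x^2 + 2x - 5, Remainder: 4x - 2


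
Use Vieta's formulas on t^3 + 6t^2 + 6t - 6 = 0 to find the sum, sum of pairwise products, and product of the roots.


Monic cubic t^3+bt^2+ct+d=0: sum=-b, pairwise sum=c, product=-d.
b=6, c=6, d=-6
r1+r2+r3 = -6
r1r2+r1r3+r2r3 = 6
r1r2r3 = 6


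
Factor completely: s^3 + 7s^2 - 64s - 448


Try integer roots (divisors of -448). s=8: p(8)=0.
Divide out (s - 8): quotient is s^2 + 15s + 56.
Factor the quadratic: (s + 7)(s + 8)
Result: (s - 8)(s + 7)(s + 8)


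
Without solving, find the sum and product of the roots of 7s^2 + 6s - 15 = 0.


For as^2+bs+c=0: sum = -b/a, product = c/a.
a=7, b=6, c=-15
Sum = -(6)/7 = -6/7
Product = (-15)/7 = -15/7


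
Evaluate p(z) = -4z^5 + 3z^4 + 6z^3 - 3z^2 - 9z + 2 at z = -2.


Using direct substitution:
  -4 * (-2)^5 = 128
  3 * (-2)^4 = 48
  6 * (-2)^3 = -48
  -3 * (-2)^2 = -12
  -9 * (-2)^1 = 18
  constant: 2
Sum = 128 + 48 - 48 - 12 + 18 + 2 = 136


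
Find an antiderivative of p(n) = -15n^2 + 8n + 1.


Reverse power rule on each term:
  ∫ -15n^2 dn = -5n^3
  ∫ 8n dn = 4n^2
  ∫ 1 dn = n
F(n) = -5n^3 + 4n^2 + n + C


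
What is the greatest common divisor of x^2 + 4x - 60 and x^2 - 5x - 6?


Factor each:
  x^2 + 4x - 60 = (x - 6)(x + 10)
  x^2 - 5x - 6 = (x - 6)(x + 1)
Common monic factor: x - 6


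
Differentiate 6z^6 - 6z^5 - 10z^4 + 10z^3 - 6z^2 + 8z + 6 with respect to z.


Apply the power rule term by term:
  d/dz(6z^6) = 36z^5
  d/dz(-6z^5) = -30z^4
  d/dz(-10z^4) = -40z^3
  d/dz(10z^3) = 30z^2
  d/dz(-6z^2) = -12z
  d/dz(8z) = 8
  d/dz(6) = 0
p'(z) = 36z^5 - 30z^4 - 40z^3 + 30z^2 - 12z + 8


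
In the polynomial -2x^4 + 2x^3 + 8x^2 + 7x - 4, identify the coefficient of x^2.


Read off the coefficient of x^2: 8


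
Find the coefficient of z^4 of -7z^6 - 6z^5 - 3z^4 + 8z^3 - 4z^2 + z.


Read off the coefficient of z^4: -3


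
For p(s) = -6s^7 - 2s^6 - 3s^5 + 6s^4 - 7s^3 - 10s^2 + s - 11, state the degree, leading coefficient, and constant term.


Highest power of s is 7, with coefficient -6. Constant term is -11.
Degree = 7, leading coefficient = -6, constant term = -11


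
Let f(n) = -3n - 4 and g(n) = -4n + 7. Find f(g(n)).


Substitute g(n) into f:
f(g(n)) = -3*(-4n + 7) + (-4)
Expand and combine: 12n - 25


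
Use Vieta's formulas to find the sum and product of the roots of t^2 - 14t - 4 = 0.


For at^2+bt+c=0: sum = -b/a, product = c/a.
a=1, b=-14, c=-4
Sum = -(-14)/1 = 14
Product = (-4)/1 = -4


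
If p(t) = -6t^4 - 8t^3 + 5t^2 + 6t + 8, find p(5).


Using direct substitution:
  -6 * (5)^4 = -3750
  -8 * (5)^3 = -1000
  5 * (5)^2 = 125
  6 * (5)^1 = 30
  constant: 8
Sum = -3750 - 1000 + 125 + 30 + 8 = -4587


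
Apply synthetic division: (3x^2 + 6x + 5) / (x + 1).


Synthetic division with c = -1. Coefficients: 3, 6, 5
Bring down 3.
  3 * -1 = -3; -3 + 6 = 3
  3 * -1 = -3; -3 + 5 = 2
Quotient: 3x + 3, Remainder: 2


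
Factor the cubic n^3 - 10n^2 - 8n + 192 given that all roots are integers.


Try integer roots (divisors of 192). n=-4: p(-4)=0.
Divide out (n + 4): quotient is n^2 - 14n + 48.
Factor the quadratic: (n - 6)(n - 8)
Result: (n + 4)(n - 6)(n - 8)


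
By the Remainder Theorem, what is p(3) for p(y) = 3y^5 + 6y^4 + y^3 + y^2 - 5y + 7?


By the Remainder Theorem, the remainder equals p(3):
  3*(3)^5 = 729
  6*(3)^4 = 486
  1*(3)^3 = 27
  1*(3)^2 = 9
  -5*(3)^1 = -15
  constant: 7
Sum: 729 + 486 + 27 + 9 - 15 + 7 = 1243


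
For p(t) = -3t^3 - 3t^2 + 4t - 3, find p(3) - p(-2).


p(3) = -99
p(-2) = 1
p(3) - p(-2) = -99 - 1 = -100


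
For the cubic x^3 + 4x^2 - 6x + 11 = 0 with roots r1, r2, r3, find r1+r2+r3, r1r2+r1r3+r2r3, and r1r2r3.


Monic cubic x^3+bx^2+cx+d=0: sum=-b, pairwise sum=c, product=-d.
b=4, c=-6, d=11
r1+r2+r3 = -4
r1r2+r1r3+r2r3 = -6
r1r2r3 = -11


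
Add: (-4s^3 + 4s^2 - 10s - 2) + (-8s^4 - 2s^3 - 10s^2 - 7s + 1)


Align terms by degree and add:
  -4s^3 + 4s^2 - 10s - 2
  -8s^4 - 2s^3 - 10s^2 - 7s + 1
= -8s^4 - 6s^3 - 6s^2 - 17s - 1


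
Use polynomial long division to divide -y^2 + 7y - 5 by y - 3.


(-y^2 + 7y - 5) / (y - 3)
Step 1: -y * (y - 3) = -y^2 + 3y; subtract.
Step 2: 4 * (y - 3) = 4y - 12; subtract.
Quotient: -y + 4, Remainder: 7


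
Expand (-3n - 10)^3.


Expand (-3n - 10)^3 by repeated multiplication:
  (-3n - 10)^2 = 9n^2 + 60n + 100
= -27n^3 - 270n^2 - 900n - 1000


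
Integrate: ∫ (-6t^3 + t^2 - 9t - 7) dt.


Reverse power rule on each term:
  ∫ -6t^3 dt = -(3/2)t^4
  ∫ t^2 dt = (1/3)t^3
  ∫ -9t dt = -(9/2)t^2
  ∫ -7 dt = -7t
F(t) = -(3/2)t^4 + (1/3)t^3 - (9/2)t^2 - 7t + C


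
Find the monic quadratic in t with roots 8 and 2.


p(t) = (t - 8)(t - 2)
Expand: t^2 - 10t + 16


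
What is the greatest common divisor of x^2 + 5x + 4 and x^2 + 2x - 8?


Factor each:
  x^2 + 5x + 4 = (x + 4)(x + 1)
  x^2 + 2x - 8 = (x + 4)(x - 2)
Common monic factor: x + 4


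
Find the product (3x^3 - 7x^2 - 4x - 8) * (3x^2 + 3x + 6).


Distribute each term of the first polynomial:
  (3x^3)(3x^2 + 3x + 6) = 9x^5 + 9x^4 + 18x^3
  (-7x^2)(3x^2 + 3x + 6) = -21x^4 - 21x^3 - 42x^2
  (-4x)(3x^2 + 3x + 6) = -12x^3 - 12x^2 - 24x
  (-8)(3x^2 + 3x + 6) = -24x^2 - 24x - 48
Sum: 9x^5 - 12x^4 - 15x^3 - 78x^2 - 48x - 48


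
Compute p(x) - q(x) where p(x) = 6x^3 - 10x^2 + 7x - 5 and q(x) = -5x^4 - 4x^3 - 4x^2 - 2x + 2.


Distribute the minus sign:
  (6x^3 - 10x^2 + 7x - 5)
- (-5x^4 - 4x^3 - 4x^2 - 2x + 2)
Negate second polynomial: 5x^4 + 4x^3 + 4x^2 + 2x - 2
Add: 5x^4 + 10x^3 - 6x^2 + 9x - 7


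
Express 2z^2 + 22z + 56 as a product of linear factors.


Roots satisfy r1 + r2 = -b/a = -11 and r1*r2 = c/a = 28.
So r1 = -7, r2 = -4.
2z^2 + 22z + 56 = 2(z - r1)(z - r2) = 2(z + 7)(z + 4)


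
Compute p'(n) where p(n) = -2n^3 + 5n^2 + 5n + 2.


Apply the power rule term by term:
  d/dn(-2n^3) = -6n^2
  d/dn(5n^2) = 10n
  d/dn(5n) = 5
  d/dn(2) = 0
p'(n) = -6n^2 + 10n + 5


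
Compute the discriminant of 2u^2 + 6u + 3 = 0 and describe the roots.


D = b^2 - 4ac = (6)^2 - 4(2)(3) = 36 - 24 = 12
Since D > 0: two distinct irrational roots


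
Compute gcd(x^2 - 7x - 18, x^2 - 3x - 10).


Factor each:
  x^2 - 7x - 18 = (x + 2)(x - 9)
  x^2 - 3x - 10 = (x + 2)(x - 5)
Common monic factor: x + 2


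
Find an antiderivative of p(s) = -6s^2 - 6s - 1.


Reverse power rule on each term:
  ∫ -6s^2 ds = -2s^3
  ∫ -6s ds = -3s^2
  ∫ -1 ds = -s
F(s) = -2s^3 - 3s^2 - s + C


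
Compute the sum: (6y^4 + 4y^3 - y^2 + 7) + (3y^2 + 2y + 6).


Align terms by degree and add:
  6y^4 + 4y^3 - y^2 + 7
+ 3y^2 + 2y + 6
= 6y^4 + 4y^3 + 2y^2 + 2y + 13


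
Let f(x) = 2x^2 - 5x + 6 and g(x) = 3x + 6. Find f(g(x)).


Substitute g(x) into f:
f(g(x)) = 2*(3x + 6)^2 + (-5)*(3x + 6) + 6
(3x + 6)^2 = 9x^2 + 36x + 36
Expand and combine: 18x^2 + 57x + 48


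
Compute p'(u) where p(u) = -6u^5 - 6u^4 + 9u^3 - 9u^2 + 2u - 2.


Apply the power rule term by term:
  d/du(-6u^5) = -30u^4
  d/du(-6u^4) = -24u^3
  d/du(9u^3) = 27u^2
  d/du(-9u^2) = -18u
  d/du(2u) = 2
  d/du(-2) = 0
p'(u) = -30u^4 - 24u^3 + 27u^2 - 18u + 2


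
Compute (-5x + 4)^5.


Expand (-5x + 4)^5 by repeated multiplication:
  (-5x + 4)^2 = 25x^2 - 40x + 16
  (-5x + 4)^3 = -125x^3 + 300x^2 - 240x + 64
  (-5x + 4)^4 = 625x^4 - 2000x^3 + 2400x^2 - 1280x + 256
= -3125x^5 + 12500x^4 - 20000x^3 + 16000x^2 - 6400x + 1024


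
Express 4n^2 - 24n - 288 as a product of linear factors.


Roots satisfy r1 + r2 = -b/a = 6 and r1*r2 = c/a = -72.
So r1 = -6, r2 = 12.
4n^2 - 24n - 288 = 4(n - r1)(n - r2) = 4(n + 6)(n - 12)


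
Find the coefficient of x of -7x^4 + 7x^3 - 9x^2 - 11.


Read off the coefficient of x: 0


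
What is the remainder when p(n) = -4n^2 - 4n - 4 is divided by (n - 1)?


By the Remainder Theorem, the remainder equals p(1):
  -4*(1)^2 = -4
  -4*(1)^1 = -4
  constant: -4
Sum: -4 - 4 - 4 = -12


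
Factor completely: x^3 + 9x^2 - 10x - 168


Try integer roots (divisors of -168). x=4: p(4)=0.
Divide out (x - 4): quotient is x^2 + 13x + 42.
Factor the quadratic: (x + 6)(x + 7)
Result: (x - 4)(x + 6)(x + 7)


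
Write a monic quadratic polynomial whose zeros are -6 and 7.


p(x) = (x + 6)(x - 7)
Expand: x^2 - x - 42


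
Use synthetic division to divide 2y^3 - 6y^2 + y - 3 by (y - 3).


Synthetic division with c = 3. Coefficients: 2, -6, 1, -3
Bring down 2.
  2 * 3 = 6; 6 - 6 = 0
  0 * 3 = 0; 0 + 1 = 1
  1 * 3 = 3; 3 - 3 = 0
Quotient: 2y^2 + 1, Remainder: 0


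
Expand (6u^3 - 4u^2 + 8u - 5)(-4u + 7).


Distribute each term of the first polynomial:
  (6u^3)(-4u + 7) = -24u^4 + 42u^3
  (-4u^2)(-4u + 7) = 16u^3 - 28u^2
  (8u)(-4u + 7) = -32u^2 + 56u
  (-5)(-4u + 7) = 20u - 35
Sum: -24u^4 + 58u^3 - 60u^2 + 76u - 35


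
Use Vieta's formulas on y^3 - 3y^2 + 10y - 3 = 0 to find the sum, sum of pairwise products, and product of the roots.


Monic cubic y^3+by^2+cy+d=0: sum=-b, pairwise sum=c, product=-d.
b=-3, c=10, d=-3
r1+r2+r3 = 3
r1r2+r1r3+r2r3 = 10
r1r2r3 = 3


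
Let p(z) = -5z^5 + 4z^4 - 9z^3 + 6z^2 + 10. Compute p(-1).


Using direct substitution:
  -5 * (-1)^5 = 5
  4 * (-1)^4 = 4
  -9 * (-1)^3 = 9
  6 * (-1)^2 = 6
  0 * (-1)^1 = 0
  constant: 10
Sum = 5 + 4 + 9 + 6 + 0 + 10 = 34


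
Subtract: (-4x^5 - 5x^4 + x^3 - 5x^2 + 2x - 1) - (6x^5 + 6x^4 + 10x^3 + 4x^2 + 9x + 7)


Distribute the minus sign:
  (-4x^5 - 5x^4 + x^3 - 5x^2 + 2x - 1)
- (6x^5 + 6x^4 + 10x^3 + 4x^2 + 9x + 7)
Negate second polynomial: -6x^5 - 6x^4 - 10x^3 - 4x^2 - 9x - 7
Add: -10x^5 - 11x^4 - 9x^3 - 9x^2 - 7x - 8


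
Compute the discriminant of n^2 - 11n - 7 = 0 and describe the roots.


D = b^2 - 4ac = (-11)^2 - 4(1)(-7) = 121 + 28 = 149
Since D > 0: two distinct irrational roots


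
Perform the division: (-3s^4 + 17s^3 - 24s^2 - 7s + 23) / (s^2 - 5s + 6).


(-3s^4 + 17s^3 - 24s^2 - 7s + 23) / (s^2 - 5s + 6)
Step 1: -3s^2 * (s^2 - 5s + 6) = -3s^4 + 15s^3 - 18s^2; subtract.
Step 2: 2s * (s^2 - 5s + 6) = 2s^3 - 10s^2 + 12s; subtract.
Step 3: 4 * (s^2 - 5s + 6) = 4s^2 - 20s + 24; subtract.
Quotient: -3s^2 + 2s + 4, Remainder: s - 1


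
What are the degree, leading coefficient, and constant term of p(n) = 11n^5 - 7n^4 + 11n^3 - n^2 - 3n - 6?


Highest power of n is 5, with coefficient 11. Constant term is -6.
Degree = 5, leading coefficient = 11, constant term = -6


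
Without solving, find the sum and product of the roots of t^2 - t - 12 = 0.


For at^2+bt+c=0: sum = -b/a, product = c/a.
a=1, b=-1, c=-12
Sum = -(-1)/1 = 1
Product = (-12)/1 = -12


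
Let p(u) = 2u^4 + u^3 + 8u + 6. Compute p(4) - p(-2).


p(4) = 614
p(-2) = 14
p(4) - p(-2) = 614 - 14 = 600


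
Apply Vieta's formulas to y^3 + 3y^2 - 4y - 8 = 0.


Monic cubic y^3+by^2+cy+d=0: sum=-b, pairwise sum=c, product=-d.
b=3, c=-4, d=-8
r1+r2+r3 = -3
r1r2+r1r3+r2r3 = -4
r1r2r3 = 8


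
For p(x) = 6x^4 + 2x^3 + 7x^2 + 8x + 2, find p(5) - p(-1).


p(5) = 4217
p(-1) = 5
p(5) - p(-1) = 4217 - 5 = 4212


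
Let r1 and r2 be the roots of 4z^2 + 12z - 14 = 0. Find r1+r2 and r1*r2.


For az^2+bz+c=0: sum = -b/a, product = c/a.
a=4, b=12, c=-14
Sum = -(12)/4 = -3
Product = (-14)/4 = -7/2


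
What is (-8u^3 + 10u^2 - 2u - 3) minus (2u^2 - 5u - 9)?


Distribute the minus sign:
  (-8u^3 + 10u^2 - 2u - 3)
- (2u^2 - 5u - 9)
Negate second polynomial: -2u^2 + 5u + 9
Add: -8u^3 + 8u^2 + 3u + 6


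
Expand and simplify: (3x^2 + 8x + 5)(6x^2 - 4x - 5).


Distribute each term of the first polynomial:
  (3x^2)(6x^2 - 4x - 5) = 18x^4 - 12x^3 - 15x^2
  (8x)(6x^2 - 4x - 5) = 48x^3 - 32x^2 - 40x
  (5)(6x^2 - 4x - 5) = 30x^2 - 20x - 25
Sum: 18x^4 + 36x^3 - 17x^2 - 60x - 25


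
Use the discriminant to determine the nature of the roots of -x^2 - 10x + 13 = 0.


D = b^2 - 4ac = (-10)^2 - 4(-1)(13) = 100 + 52 = 152
Since D > 0: two distinct irrational roots


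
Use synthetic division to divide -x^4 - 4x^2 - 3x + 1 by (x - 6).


Synthetic division with c = 6. Coefficients: -1, 0, -4, -3, 1
Bring down -1.
  -1 * 6 = -6; -6 + 0 = -6
  -6 * 6 = -36; -36 - 4 = -40
  -40 * 6 = -240; -240 - 3 = -243
  -243 * 6 = -1458; -1458 + 1 = -1457
Quotient: -x^3 - 6x^2 - 40x - 243, Remainder: -1457


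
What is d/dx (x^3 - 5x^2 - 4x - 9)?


Apply the power rule term by term:
  d/dx(x^3) = 3x^2
  d/dx(-5x^2) = -10x
  d/dx(-4x) = -4
  d/dx(-9) = 0
p'(x) = 3x^2 - 10x - 4


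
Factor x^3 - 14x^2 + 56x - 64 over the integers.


Try integer roots (divisors of -64). x=2: p(2)=0.
Divide out (x - 2): quotient is x^2 - 12x + 32.
Factor the quadratic: (x - 4)(x - 8)
Result: (x - 2)(x - 4)(x - 8)


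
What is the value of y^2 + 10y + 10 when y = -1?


Using direct substitution:
  1 * (-1)^2 = 1
  10 * (-1)^1 = -10
  constant: 10
Sum = 1 - 10 + 10 = 1


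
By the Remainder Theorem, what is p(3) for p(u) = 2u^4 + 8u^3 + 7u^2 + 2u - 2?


By the Remainder Theorem, the remainder equals p(3):
  2*(3)^4 = 162
  8*(3)^3 = 216
  7*(3)^2 = 63
  2*(3)^1 = 6
  constant: -2
Sum: 162 + 216 + 63 + 6 - 2 = 445


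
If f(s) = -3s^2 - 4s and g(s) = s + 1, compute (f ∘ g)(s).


Substitute g(s) into f:
f(g(s)) = -3*(s + 1)^2 + (-4)*(s + 1)
(s + 1)^2 = s^2 + 2s + 1
Expand and combine: -3s^2 - 10s - 7


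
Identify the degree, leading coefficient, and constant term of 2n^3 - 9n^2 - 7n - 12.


Highest power of n is 3, with coefficient 2. Constant term is -12.
Degree = 3, leading coefficient = 2, constant term = -12


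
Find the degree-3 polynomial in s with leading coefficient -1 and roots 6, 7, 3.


p(s) = -(s - 6)(s - 7)(s - 3)
Expand: -s^3 + 16s^2 - 81s + 126


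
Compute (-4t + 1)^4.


Expand (-4t + 1)^4 by repeated multiplication:
  (-4t + 1)^2 = 16t^2 - 8t + 1
  (-4t + 1)^3 = -64t^3 + 48t^2 - 12t + 1
= 256t^4 - 256t^3 + 96t^2 - 16t + 1


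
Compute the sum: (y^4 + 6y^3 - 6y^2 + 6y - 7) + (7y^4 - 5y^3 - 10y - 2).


Align terms by degree and add:
  y^4 + 6y^3 - 6y^2 + 6y - 7
+ 7y^4 - 5y^3 - 10y - 2
= 8y^4 + y^3 - 6y^2 - 4y - 9


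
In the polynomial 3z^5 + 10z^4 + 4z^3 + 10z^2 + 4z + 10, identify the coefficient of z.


Read off the coefficient of z: 4


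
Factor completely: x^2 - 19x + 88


Roots satisfy r1 + r2 = -b/a = 19 and r1*r2 = c/a = 88.
So r1 = 11, r2 = 8.
x^2 - 19x + 88 = (x - r1)(x - r2) = (x - 11)(x - 8)


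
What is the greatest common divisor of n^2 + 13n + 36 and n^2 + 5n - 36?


Factor each:
  n^2 + 13n + 36 = (n + 9)(n + 4)
  n^2 + 5n - 36 = (n + 9)(n - 4)
Common monic factor: n + 9


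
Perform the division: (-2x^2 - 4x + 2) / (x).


(-2x^2 - 4x + 2) / (x)
Step 1: -2x * (x) = -2x^2; subtract.
Step 2: -4 * (x) = -4x; subtract.
Quotient: -2x - 4, Remainder: 2


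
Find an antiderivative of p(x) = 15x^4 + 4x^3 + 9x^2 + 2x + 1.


Reverse power rule on each term:
  ∫ 15x^4 dx = 3x^5
  ∫ 4x^3 dx = x^4
  ∫ 9x^2 dx = 3x^3
  ∫ 2x dx = x^2
  ∫ 1 dx = x
F(x) = 3x^5 + x^4 + 3x^3 + x^2 + x + C


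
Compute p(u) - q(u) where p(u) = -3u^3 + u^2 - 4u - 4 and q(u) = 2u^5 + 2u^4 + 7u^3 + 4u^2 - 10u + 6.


Distribute the minus sign:
  (-3u^3 + u^2 - 4u - 4)
- (2u^5 + 2u^4 + 7u^3 + 4u^2 - 10u + 6)
Negate second polynomial: -2u^5 - 2u^4 - 7u^3 - 4u^2 + 10u - 6
Add: -2u^5 - 2u^4 - 10u^3 - 3u^2 + 6u - 10


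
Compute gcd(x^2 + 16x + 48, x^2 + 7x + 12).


Factor each:
  x^2 + 16x + 48 = (x + 4)(x + 12)
  x^2 + 7x + 12 = (x + 4)(x + 3)
Common monic factor: x + 4


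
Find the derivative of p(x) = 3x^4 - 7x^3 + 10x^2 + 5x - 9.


Apply the power rule term by term:
  d/dx(3x^4) = 12x^3
  d/dx(-7x^3) = -21x^2
  d/dx(10x^2) = 20x
  d/dx(5x) = 5
  d/dx(-9) = 0
p'(x) = 12x^3 - 21x^2 + 20x + 5


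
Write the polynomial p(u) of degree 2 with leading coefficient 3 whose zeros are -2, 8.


p(u) = 3(u + 2)(u - 8)
Expand: 3u^2 - 18u - 48


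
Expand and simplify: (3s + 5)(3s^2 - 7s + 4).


Distribute each term of the first polynomial:
  (3s)(3s^2 - 7s + 4) = 9s^3 - 21s^2 + 12s
  (5)(3s^2 - 7s + 4) = 15s^2 - 35s + 20
Sum: 9s^3 - 6s^2 - 23s + 20


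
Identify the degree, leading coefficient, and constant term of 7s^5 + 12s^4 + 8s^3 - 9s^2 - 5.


Highest power of s is 5, with coefficient 7. Constant term is -5.
Degree = 5, leading coefficient = 7, constant term = -5


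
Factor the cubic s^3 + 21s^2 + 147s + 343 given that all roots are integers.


Try integer roots (divisors of 343). s=-7: p(-7)=0.
Divide out (s + 7): quotient is s^2 + 14s + 49.
Factor the quadratic: (s + 7)(s + 7)
Result: (s + 7)(s + 7)(s + 7)


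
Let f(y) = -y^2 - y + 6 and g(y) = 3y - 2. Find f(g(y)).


Substitute g(y) into f:
f(g(y)) = -1*(3y - 2)^2 + (-1)*(3y - 2) + 6
(3y - 2)^2 = 9y^2 - 12y + 4
Expand and combine: -9y^2 + 9y + 4


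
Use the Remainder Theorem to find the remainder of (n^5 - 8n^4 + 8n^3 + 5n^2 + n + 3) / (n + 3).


By the Remainder Theorem, the remainder equals p(-3):
  1*(-3)^5 = -243
  -8*(-3)^4 = -648
  8*(-3)^3 = -216
  5*(-3)^2 = 45
  1*(-3)^1 = -3
  constant: 3
Sum: -243 - 648 - 216 + 45 - 3 + 3 = -1062


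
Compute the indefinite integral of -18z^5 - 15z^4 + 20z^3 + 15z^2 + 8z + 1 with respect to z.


Reverse power rule on each term:
  ∫ -18z^5 dz = -3z^6
  ∫ -15z^4 dz = -3z^5
  ∫ 20z^3 dz = 5z^4
  ∫ 15z^2 dz = 5z^3
  ∫ 8z dz = 4z^2
  ∫ 1 dz = z
F(z) = -3z^6 - 3z^5 + 5z^4 + 5z^3 + 4z^2 + z + C


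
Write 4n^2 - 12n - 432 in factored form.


Roots satisfy r1 + r2 = -b/a = 3 and r1*r2 = c/a = -108.
So r1 = -9, r2 = 12.
4n^2 - 12n - 432 = 4(n - r1)(n - r2) = 4(n + 9)(n - 12)


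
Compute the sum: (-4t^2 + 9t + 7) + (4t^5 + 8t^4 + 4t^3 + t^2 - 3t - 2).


Align terms by degree and add:
  -4t^2 + 9t + 7
+ 4t^5 + 8t^4 + 4t^3 + t^2 - 3t - 2
= 4t^5 + 8t^4 + 4t^3 - 3t^2 + 6t + 5


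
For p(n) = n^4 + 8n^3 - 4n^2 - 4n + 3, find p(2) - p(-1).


p(2) = 59
p(-1) = -4
p(2) - p(-1) = 59 + 4 = 63


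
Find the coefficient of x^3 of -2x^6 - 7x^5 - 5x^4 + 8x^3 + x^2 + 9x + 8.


Read off the coefficient of x^3: 8


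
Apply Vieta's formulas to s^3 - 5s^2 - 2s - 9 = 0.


Monic cubic s^3+bs^2+cs+d=0: sum=-b, pairwise sum=c, product=-d.
b=-5, c=-2, d=-9
r1+r2+r3 = 5
r1r2+r1r3+r2r3 = -2
r1r2r3 = 9


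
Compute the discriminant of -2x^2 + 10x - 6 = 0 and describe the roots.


D = b^2 - 4ac = (10)^2 - 4(-2)(-6) = 100 - 48 = 52
Since D > 0: two distinct irrational roots


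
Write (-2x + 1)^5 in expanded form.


Expand (-2x + 1)^5 by repeated multiplication:
  (-2x + 1)^2 = 4x^2 - 4x + 1
  (-2x + 1)^3 = -8x^3 + 12x^2 - 6x + 1
  (-2x + 1)^4 = 16x^4 - 32x^3 + 24x^2 - 8x + 1
= -32x^5 + 80x^4 - 80x^3 + 40x^2 - 10x + 1


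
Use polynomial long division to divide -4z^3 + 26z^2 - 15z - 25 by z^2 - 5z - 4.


(-4z^3 + 26z^2 - 15z - 25) / (z^2 - 5z - 4)
Step 1: -4z * (z^2 - 5z - 4) = -4z^3 + 20z^2 + 16z; subtract.
Step 2: 6 * (z^2 - 5z - 4) = 6z^2 - 30z - 24; subtract.
Quotient: -4z + 6, Remainder: -z - 1


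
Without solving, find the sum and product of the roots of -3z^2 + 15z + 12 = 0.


For az^2+bz+c=0: sum = -b/a, product = c/a.
a=-3, b=15, c=12
Sum = -(15)/-3 = 5
Product = (12)/-3 = -4


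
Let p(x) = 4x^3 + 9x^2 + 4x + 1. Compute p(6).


Using direct substitution:
  4 * (6)^3 = 864
  9 * (6)^2 = 324
  4 * (6)^1 = 24
  constant: 1
Sum = 864 + 324 + 24 + 1 = 1213


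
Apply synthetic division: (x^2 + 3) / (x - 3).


Synthetic division with c = 3. Coefficients: 1, 0, 3
Bring down 1.
  1 * 3 = 3; 3 + 0 = 3
  3 * 3 = 9; 9 + 3 = 12
Quotient: x + 3, Remainder: 12


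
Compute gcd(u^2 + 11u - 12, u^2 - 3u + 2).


Factor each:
  u^2 + 11u - 12 = (u - 1)(u + 12)
  u^2 - 3u + 2 = (u - 1)(u - 2)
Common monic factor: u - 1


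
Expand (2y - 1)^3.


Expand (2y - 1)^3 by repeated multiplication:
  (2y - 1)^2 = 4y^2 - 4y + 1
= 8y^3 - 12y^2 + 6y - 1


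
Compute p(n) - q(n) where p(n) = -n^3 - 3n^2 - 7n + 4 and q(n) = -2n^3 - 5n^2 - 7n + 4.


Distribute the minus sign:
  (-n^3 - 3n^2 - 7n + 4)
- (-2n^3 - 5n^2 - 7n + 4)
Negate second polynomial: 2n^3 + 5n^2 + 7n - 4
Add: n^3 + 2n^2


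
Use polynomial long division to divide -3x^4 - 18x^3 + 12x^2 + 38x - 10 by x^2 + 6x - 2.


(-3x^4 - 18x^3 + 12x^2 + 38x - 10) / (x^2 + 6x - 2)
Step 1: -3x^2 * (x^2 + 6x - 2) = -3x^4 - 18x^3 + 6x^2; subtract.
Step 2: 0 * (x^2 + 6x - 2) = 0; subtract.
Step 3: 6 * (x^2 + 6x - 2) = 6x^2 + 36x - 12; subtract.
Quotient: -3x^2 + 6, Remainder: 2x + 2


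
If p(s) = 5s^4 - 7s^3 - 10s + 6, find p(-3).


Using direct substitution:
  5 * (-3)^4 = 405
  -7 * (-3)^3 = 189
  0 * (-3)^2 = 0
  -10 * (-3)^1 = 30
  constant: 6
Sum = 405 + 189 + 0 + 30 + 6 = 630


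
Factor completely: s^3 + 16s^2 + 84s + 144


Try integer roots (divisors of 144). s=-6: p(-6)=0.
Divide out (s + 6): quotient is s^2 + 10s + 24.
Factor the quadratic: (s + 6)(s + 4)
Result: (s + 6)(s + 6)(s + 4)


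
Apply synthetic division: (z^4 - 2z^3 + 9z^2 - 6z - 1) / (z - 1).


Synthetic division with c = 1. Coefficients: 1, -2, 9, -6, -1
Bring down 1.
  1 * 1 = 1; 1 - 2 = -1
  -1 * 1 = -1; -1 + 9 = 8
  8 * 1 = 8; 8 - 6 = 2
  2 * 1 = 2; 2 - 1 = 1
Quotient: z^3 - z^2 + 8z + 2, Remainder: 1


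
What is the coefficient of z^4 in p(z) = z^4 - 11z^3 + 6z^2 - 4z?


Read off the coefficient of z^4: 1


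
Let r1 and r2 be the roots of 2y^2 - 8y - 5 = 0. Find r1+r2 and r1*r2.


For ay^2+by+c=0: sum = -b/a, product = c/a.
a=2, b=-8, c=-5
Sum = -(-8)/2 = 4
Product = (-5)/2 = -5/2


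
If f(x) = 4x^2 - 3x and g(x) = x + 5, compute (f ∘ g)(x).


Substitute g(x) into f:
f(g(x)) = 4*(x + 5)^2 + (-3)*(x + 5)
(x + 5)^2 = x^2 + 10x + 25
Expand and combine: 4x^2 + 37x + 85


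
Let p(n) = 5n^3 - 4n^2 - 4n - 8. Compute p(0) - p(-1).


p(0) = -8
p(-1) = -13
p(0) - p(-1) = -8 + 13 = 5


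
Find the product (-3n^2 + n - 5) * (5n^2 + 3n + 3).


Distribute each term of the first polynomial:
  (-3n^2)(5n^2 + 3n + 3) = -15n^4 - 9n^3 - 9n^2
  (n)(5n^2 + 3n + 3) = 5n^3 + 3n^2 + 3n
  (-5)(5n^2 + 3n + 3) = -25n^2 - 15n - 15
Sum: -15n^4 - 4n^3 - 31n^2 - 12n - 15


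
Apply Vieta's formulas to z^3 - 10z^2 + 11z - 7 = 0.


Monic cubic z^3+bz^2+cz+d=0: sum=-b, pairwise sum=c, product=-d.
b=-10, c=11, d=-7
r1+r2+r3 = 10
r1r2+r1r3+r2r3 = 11
r1r2r3 = 7


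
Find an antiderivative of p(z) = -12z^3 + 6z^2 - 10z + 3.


Reverse power rule on each term:
  ∫ -12z^3 dz = -3z^4
  ∫ 6z^2 dz = 2z^3
  ∫ -10z dz = -5z^2
  ∫ 3 dz = 3z
F(z) = -3z^4 + 2z^3 - 5z^2 + 3z + C


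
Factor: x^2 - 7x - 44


Roots satisfy r1 + r2 = -b/a = 7 and r1*r2 = c/a = -44.
So r1 = -4, r2 = 11.
x^2 - 7x - 44 = (x - r1)(x - r2) = (x + 4)(x - 11)


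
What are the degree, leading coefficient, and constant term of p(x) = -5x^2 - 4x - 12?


Highest power of x is 2, with coefficient -5. Constant term is -12.
Degree = 2, leading coefficient = -5, constant term = -12


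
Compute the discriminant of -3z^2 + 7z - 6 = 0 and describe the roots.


D = b^2 - 4ac = (7)^2 - 4(-3)(-6) = 49 - 72 = -23
Since D < 0: two complex conjugate roots (no real roots)


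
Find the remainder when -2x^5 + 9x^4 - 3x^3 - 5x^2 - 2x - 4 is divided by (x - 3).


By the Remainder Theorem, the remainder equals p(3):
  -2*(3)^5 = -486
  9*(3)^4 = 729
  -3*(3)^3 = -81
  -5*(3)^2 = -45
  -2*(3)^1 = -6
  constant: -4
Sum: -486 + 729 - 81 - 45 - 6 - 4 = 107


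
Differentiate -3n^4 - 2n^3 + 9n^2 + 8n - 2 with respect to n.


Apply the power rule term by term:
  d/dn(-3n^4) = -12n^3
  d/dn(-2n^3) = -6n^2
  d/dn(9n^2) = 18n
  d/dn(8n) = 8
  d/dn(-2) = 0
p'(n) = -12n^3 - 6n^2 + 18n + 8


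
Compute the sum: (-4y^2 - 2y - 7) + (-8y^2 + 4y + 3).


Align terms by degree and add:
  -4y^2 - 2y - 7
  -8y^2 + 4y + 3
= -12y^2 + 2y - 4


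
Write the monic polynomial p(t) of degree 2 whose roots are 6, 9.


p(t) = (t - 6)(t - 9)
Expand: t^2 - 15t + 54


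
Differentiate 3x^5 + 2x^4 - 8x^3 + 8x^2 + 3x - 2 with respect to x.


Apply the power rule term by term:
  d/dx(3x^5) = 15x^4
  d/dx(2x^4) = 8x^3
  d/dx(-8x^3) = -24x^2
  d/dx(8x^2) = 16x
  d/dx(3x) = 3
  d/dx(-2) = 0
p'(x) = 15x^4 + 8x^3 - 24x^2 + 16x + 3


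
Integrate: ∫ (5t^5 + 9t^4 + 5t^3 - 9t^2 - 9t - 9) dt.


Reverse power rule on each term:
  ∫ 5t^5 dt = (5/6)t^6
  ∫ 9t^4 dt = (9/5)t^5
  ∫ 5t^3 dt = (5/4)t^4
  ∫ -9t^2 dt = -3t^3
  ∫ -9t dt = -(9/2)t^2
  ∫ -9 dt = -9t
F(t) = (5/6)t^6 + (9/5)t^5 + (5/4)t^4 - 3t^3 - (9/2)t^2 - 9t + C


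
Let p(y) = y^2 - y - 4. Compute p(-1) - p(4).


p(-1) = -2
p(4) = 8
p(-1) - p(4) = -2 - 8 = -10


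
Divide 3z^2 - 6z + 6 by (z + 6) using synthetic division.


Synthetic division with c = -6. Coefficients: 3, -6, 6
Bring down 3.
  3 * -6 = -18; -18 - 6 = -24
  -24 * -6 = 144; 144 + 6 = 150
Quotient: 3z - 24, Remainder: 150


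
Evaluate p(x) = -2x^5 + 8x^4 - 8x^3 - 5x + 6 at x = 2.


Using direct substitution:
  -2 * (2)^5 = -64
  8 * (2)^4 = 128
  -8 * (2)^3 = -64
  0 * (2)^2 = 0
  -5 * (2)^1 = -10
  constant: 6
Sum = -64 + 128 - 64 + 0 - 10 + 6 = -4


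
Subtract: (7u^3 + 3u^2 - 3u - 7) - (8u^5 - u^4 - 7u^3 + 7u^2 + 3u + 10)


Distribute the minus sign:
  (7u^3 + 3u^2 - 3u - 7)
- (8u^5 - u^4 - 7u^3 + 7u^2 + 3u + 10)
Negate second polynomial: -8u^5 + u^4 + 7u^3 - 7u^2 - 3u - 10
Add: -8u^5 + u^4 + 14u^3 - 4u^2 - 6u - 17


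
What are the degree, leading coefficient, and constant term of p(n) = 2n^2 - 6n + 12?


Highest power of n is 2, with coefficient 2. Constant term is 12.
Degree = 2, leading coefficient = 2, constant term = 12


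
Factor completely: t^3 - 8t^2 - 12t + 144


Try integer roots (divisors of 144). t=6: p(6)=0.
Divide out (t - 6): quotient is t^2 - 2t - 24.
Factor the quadratic: (t - 6)(t + 4)
Result: (t - 6)(t - 6)(t + 4)


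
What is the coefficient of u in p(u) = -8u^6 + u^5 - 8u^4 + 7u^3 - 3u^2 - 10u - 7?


Read off the coefficient of u: -10


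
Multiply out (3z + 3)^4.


Expand (3z + 3)^4 by repeated multiplication:
  (3z + 3)^2 = 9z^2 + 18z + 9
  (3z + 3)^3 = 27z^3 + 81z^2 + 81z + 27
= 81z^4 + 324z^3 + 486z^2 + 324z + 81


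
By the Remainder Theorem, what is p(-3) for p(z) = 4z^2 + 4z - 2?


By the Remainder Theorem, the remainder equals p(-3):
  4*(-3)^2 = 36
  4*(-3)^1 = -12
  constant: -2
Sum: 36 - 12 - 2 = 22


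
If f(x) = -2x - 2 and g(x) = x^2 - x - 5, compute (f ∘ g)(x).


Substitute g(x) into f:
f(g(x)) = -2*(x^2 - x - 5) + (-2)
Expand and combine: -2x^2 + 2x + 8


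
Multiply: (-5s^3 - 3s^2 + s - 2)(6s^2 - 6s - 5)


Distribute each term of the first polynomial:
  (-5s^3)(6s^2 - 6s - 5) = -30s^5 + 30s^4 + 25s^3
  (-3s^2)(6s^2 - 6s - 5) = -18s^4 + 18s^3 + 15s^2
  (s)(6s^2 - 6s - 5) = 6s^3 - 6s^2 - 5s
  (-2)(6s^2 - 6s - 5) = -12s^2 + 12s + 10
Sum: -30s^5 + 12s^4 + 49s^3 - 3s^2 + 7s + 10


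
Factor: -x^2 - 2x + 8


Roots satisfy r1 + r2 = -b/a = -2 and r1*r2 = c/a = -8.
So r1 = 2, r2 = -4.
-x^2 - 2x + 8 = -(x - r1)(x - r2) = -(x - 2)(x + 4)


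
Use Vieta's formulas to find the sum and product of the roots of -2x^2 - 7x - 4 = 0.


For ax^2+bx+c=0: sum = -b/a, product = c/a.
a=-2, b=-7, c=-4
Sum = -(-7)/-2 = -7/2
Product = (-4)/-2 = 2


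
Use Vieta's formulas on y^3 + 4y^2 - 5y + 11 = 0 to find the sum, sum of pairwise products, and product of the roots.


Monic cubic y^3+by^2+cy+d=0: sum=-b, pairwise sum=c, product=-d.
b=4, c=-5, d=11
r1+r2+r3 = -4
r1r2+r1r3+r2r3 = -5
r1r2r3 = -11


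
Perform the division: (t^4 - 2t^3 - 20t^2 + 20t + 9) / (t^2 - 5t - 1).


(t^4 - 2t^3 - 20t^2 + 20t + 9) / (t^2 - 5t - 1)
Step 1: t^2 * (t^2 - 5t - 1) = t^4 - 5t^3 - t^2; subtract.
Step 2: 3t * (t^2 - 5t - 1) = 3t^3 - 15t^2 - 3t; subtract.
Step 3: -4 * (t^2 - 5t - 1) = -4t^2 + 20t + 4; subtract.
Quotient: t^2 + 3t - 4, Remainder: 3t + 5


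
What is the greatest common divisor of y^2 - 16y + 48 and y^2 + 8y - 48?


Factor each:
  y^2 - 16y + 48 = (y - 4)(y - 12)
  y^2 + 8y - 48 = (y - 4)(y + 12)
Common monic factor: y - 4


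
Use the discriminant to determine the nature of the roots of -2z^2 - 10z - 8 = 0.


D = b^2 - 4ac = (-10)^2 - 4(-2)(-8) = 100 - 64 = 36
Since D > 0: two distinct rational roots


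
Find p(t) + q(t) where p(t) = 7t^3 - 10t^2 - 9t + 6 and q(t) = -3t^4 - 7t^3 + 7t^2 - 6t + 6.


Align terms by degree and add:
  7t^3 - 10t^2 - 9t + 6
  -3t^4 - 7t^3 + 7t^2 - 6t + 6
= -3t^4 - 3t^2 - 15t + 12


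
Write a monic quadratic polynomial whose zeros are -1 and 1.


p(t) = (t + 1)(t - 1)
Expand: t^2 - 1


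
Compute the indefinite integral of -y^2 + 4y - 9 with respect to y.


Reverse power rule on each term:
  ∫ -y^2 dy = -(1/3)y^3
  ∫ 4y dy = 2y^2
  ∫ -9 dy = -9y
F(y) = -(1/3)y^3 + 2y^2 - 9y + C


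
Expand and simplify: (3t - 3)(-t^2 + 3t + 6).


Distribute each term of the first polynomial:
  (3t)(-t^2 + 3t + 6) = -3t^3 + 9t^2 + 18t
  (-3)(-t^2 + 3t + 6) = 3t^2 - 9t - 18
Sum: -3t^3 + 12t^2 + 9t - 18


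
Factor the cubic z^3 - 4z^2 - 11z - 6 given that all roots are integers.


Try integer roots (divisors of -6). z=-1: p(-1)=0.
Divide out (z + 1): quotient is z^2 - 5z - 6.
Factor the quadratic: (z - 6)(z + 1)
Result: (z + 1)(z - 6)(z + 1)


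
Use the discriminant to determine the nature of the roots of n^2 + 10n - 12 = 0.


D = b^2 - 4ac = (10)^2 - 4(1)(-12) = 100 + 48 = 148
Since D > 0: two distinct irrational roots


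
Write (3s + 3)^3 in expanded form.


Expand (3s + 3)^3 by repeated multiplication:
  (3s + 3)^2 = 9s^2 + 18s + 9
= 27s^3 + 81s^2 + 81s + 27


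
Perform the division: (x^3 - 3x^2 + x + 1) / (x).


(x^3 - 3x^2 + x + 1) / (x)
Step 1: x^2 * (x) = x^3; subtract.
Step 2: -3x * (x) = -3x^2; subtract.
Step 3: 1 * (x) = x; subtract.
Quotient: x^2 - 3x + 1, Remainder: 1


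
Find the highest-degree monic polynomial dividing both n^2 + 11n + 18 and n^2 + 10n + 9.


Factor each:
  n^2 + 11n + 18 = (n + 9)(n + 2)
  n^2 + 10n + 9 = (n + 9)(n + 1)
Common monic factor: n + 9


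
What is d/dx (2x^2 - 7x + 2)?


Apply the power rule term by term:
  d/dx(2x^2) = 4x
  d/dx(-7x) = -7
  d/dx(2) = 0
p'(x) = 4x - 7


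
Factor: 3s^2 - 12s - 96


Roots satisfy r1 + r2 = -b/a = 4 and r1*r2 = c/a = -32.
So r1 = 8, r2 = -4.
3s^2 - 12s - 96 = 3(s - r1)(s - r2) = 3(s - 8)(s + 4)


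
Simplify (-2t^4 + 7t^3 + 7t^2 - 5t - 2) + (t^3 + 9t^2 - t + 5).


Align terms by degree and add:
  -2t^4 + 7t^3 + 7t^2 - 5t - 2
+ t^3 + 9t^2 - t + 5
= -2t^4 + 8t^3 + 16t^2 - 6t + 3


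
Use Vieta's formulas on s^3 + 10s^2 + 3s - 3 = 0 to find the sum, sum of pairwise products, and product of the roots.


Monic cubic s^3+bs^2+cs+d=0: sum=-b, pairwise sum=c, product=-d.
b=10, c=3, d=-3
r1+r2+r3 = -10
r1r2+r1r3+r2r3 = 3
r1r2r3 = 3


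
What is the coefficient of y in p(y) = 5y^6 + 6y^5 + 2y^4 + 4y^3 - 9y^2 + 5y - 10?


Read off the coefficient of y: 5


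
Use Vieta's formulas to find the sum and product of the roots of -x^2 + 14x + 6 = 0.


For ax^2+bx+c=0: sum = -b/a, product = c/a.
a=-1, b=14, c=6
Sum = -(14)/-1 = 14
Product = (6)/-1 = -6


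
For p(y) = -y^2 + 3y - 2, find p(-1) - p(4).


p(-1) = -6
p(4) = -6
p(-1) - p(4) = -6 + 6 = 0
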